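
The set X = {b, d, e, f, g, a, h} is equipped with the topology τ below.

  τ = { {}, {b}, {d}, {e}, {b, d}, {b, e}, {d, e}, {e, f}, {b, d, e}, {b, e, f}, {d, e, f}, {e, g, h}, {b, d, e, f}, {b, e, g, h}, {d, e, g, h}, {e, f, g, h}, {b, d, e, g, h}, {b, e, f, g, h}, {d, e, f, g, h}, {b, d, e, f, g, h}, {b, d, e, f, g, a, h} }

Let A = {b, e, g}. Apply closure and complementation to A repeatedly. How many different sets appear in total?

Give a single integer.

closure: X∖int(X∖A) = X∖{d} = {b, e, f, g, a, h}
Let k=closure and c=complement:
  1. A     = {b, e, g}
  2. kA    = {b, e, f, g, a, h}
  3. cA    = {d, f, a, h}
  4. ckA   = {d}
  5. kcA   = {d, f, g, a, h}
  6. kckA  = {d, a}
  7. ckcA  = {b, e}
  8. ckckA = {b, e, f, g, h}
— saturated at 8

8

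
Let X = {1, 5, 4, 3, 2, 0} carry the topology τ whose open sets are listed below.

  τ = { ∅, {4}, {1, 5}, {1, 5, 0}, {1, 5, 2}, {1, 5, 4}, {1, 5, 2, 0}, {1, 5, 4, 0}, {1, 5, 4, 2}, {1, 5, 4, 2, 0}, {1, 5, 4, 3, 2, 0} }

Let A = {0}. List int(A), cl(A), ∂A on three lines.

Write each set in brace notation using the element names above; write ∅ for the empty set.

int(A) = ∅
cl(A)  = {3, 0}
∂A     = {3, 0}

interior: largest open inside A is ∅ (from ∅)
cl via duality: int({1, 5, 4, 3, 2}) = {1, 5, 4, 2}, so X∖{1, 5, 4, 2} = {3, 0}
cl∖int = {3, 0}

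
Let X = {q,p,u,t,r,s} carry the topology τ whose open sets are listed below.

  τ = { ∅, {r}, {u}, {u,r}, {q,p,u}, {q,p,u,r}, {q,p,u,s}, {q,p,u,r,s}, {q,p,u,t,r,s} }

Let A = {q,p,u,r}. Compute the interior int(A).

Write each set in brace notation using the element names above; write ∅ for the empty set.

open subsets of A: ∅, {u}, {r}, {u,r}, {q,p,u}, {q,p,u,r}; so int(A) = {q,p,u,r}

{q,p,u,r}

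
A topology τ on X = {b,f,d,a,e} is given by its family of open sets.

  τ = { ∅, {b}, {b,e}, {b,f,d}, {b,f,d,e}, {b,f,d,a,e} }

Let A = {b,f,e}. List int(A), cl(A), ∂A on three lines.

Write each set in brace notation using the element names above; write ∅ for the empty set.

U open, U⊆A: ∅, {b}, {b,e}. int(A) = ⋃ = {b,e}
X∖A={d,a}, int(X∖A)=∅, hence cl(A)={b,f,d,a,e}
∂A: remove int from cl → {f,d,a}

int(A) = {b,e}
cl(A)  = {b,f,d,a,e}
∂A     = {f,d,a}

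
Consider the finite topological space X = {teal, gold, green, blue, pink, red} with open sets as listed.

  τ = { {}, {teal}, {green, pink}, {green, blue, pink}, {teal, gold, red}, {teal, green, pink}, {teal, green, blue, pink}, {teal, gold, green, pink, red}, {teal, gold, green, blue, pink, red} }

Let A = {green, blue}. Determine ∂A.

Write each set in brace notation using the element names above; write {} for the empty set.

opens ⊆ A: {}; union → int = {}
complement {teal, gold, pink, red}; its interior {teal, gold, red}; cl(A) = X∖{teal, gold, red} = {green, blue, pink}
boundary = {green, blue, pink} ∖ {} = {green, blue, pink}

{green, blue, pink}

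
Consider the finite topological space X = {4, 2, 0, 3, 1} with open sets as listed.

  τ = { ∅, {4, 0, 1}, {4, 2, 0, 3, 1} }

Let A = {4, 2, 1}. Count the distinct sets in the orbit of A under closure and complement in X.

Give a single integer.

4

closure: X∖int(X∖A) = X∖∅ = {4, 2, 0, 3, 1}
Let k=closure and c=complement:
  1. A     = {4, 2, 1}
  2. kA    = {4, 2, 0, 3, 1}
  3. cA    = {0, 3}
  4. ckA   = ∅
— saturated at 4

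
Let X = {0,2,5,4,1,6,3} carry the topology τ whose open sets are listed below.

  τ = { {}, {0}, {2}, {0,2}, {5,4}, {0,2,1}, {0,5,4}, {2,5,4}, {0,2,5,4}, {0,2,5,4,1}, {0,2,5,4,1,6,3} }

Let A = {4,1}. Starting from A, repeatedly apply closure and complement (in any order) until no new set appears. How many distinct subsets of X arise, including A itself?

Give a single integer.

X∖A={0,2,5,6,3}, int(X∖A)={0,2}, hence cl(A)={5,4,1,6,3}
Orbit (k=closure, c=complement):
  1. A     = {4,1}
  2. kA    = {5,4,1,6,3}
  3. cA    = {0,2,5,6,3}
  4. ckA   = {0,2}
  5. kcA   = {0,2,5,4,1,6,3}
  6. kckA  = {0,2,1,6,3}
  7. ckcA  = {}
  8. ckckA = {5,4}
  9. kckckA = {5,4,6,3}
  10. ckckckA = {0,2,1}
(closed under both — stop)

10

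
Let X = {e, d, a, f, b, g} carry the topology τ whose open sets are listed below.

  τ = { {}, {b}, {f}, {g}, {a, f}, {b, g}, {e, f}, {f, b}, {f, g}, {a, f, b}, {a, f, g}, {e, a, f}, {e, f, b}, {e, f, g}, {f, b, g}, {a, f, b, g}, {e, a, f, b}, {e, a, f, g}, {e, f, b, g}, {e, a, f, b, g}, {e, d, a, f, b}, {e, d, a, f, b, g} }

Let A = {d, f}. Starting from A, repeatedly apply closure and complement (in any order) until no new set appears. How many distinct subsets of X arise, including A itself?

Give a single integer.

8

X∖A={e, a, b, g}, int(X∖A)={b, g}, hence cl(A)={e, d, a, f}
Orbit (k=closure, c=complement):
  1. A     = {d, f}
  2. kA    = {e, d, a, f}
  3. cA    = {e, a, b, g}
  4. ckA   = {b, g}
  5. kcA   = {e, d, a, b, g}
  6. kckA  = {d, b, g}
  7. ckcA  = {f}
  8. ckckA = {e, a, f}
(closed under both — stop)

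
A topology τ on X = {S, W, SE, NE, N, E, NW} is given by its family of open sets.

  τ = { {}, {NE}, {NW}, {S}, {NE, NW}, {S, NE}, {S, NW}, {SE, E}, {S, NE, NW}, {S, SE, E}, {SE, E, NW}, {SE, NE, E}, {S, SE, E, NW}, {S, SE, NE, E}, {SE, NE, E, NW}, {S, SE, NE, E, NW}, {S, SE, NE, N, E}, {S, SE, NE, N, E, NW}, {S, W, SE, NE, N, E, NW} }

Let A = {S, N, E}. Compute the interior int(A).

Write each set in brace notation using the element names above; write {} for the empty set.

{S}

U open, U⊆A: {}, {S}. int(A) = ⋃ = {S}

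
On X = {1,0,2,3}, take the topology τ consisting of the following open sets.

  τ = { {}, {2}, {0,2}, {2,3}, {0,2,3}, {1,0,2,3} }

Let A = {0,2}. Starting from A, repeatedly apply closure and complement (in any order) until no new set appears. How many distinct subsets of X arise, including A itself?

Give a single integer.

complement {1,3}; its interior {}; cl(A) = X∖{} = {1,0,2,3}
With k = closure, c = complement:
  1. A     = {0,2}
  2. kA    = {1,0,2,3}
  3. cA    = {1,3}
  4. ckA   = {}
k, c of each give nothing new

4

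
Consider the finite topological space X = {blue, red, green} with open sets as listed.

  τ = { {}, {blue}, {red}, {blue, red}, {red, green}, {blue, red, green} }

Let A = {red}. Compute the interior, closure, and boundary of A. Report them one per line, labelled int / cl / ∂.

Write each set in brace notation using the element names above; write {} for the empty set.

U open, U⊆A: {}, {red}. int(A) = ⋃ = {red}
X∖A={blue, green}, int(X∖A)={blue}, hence cl(A)={red, green}
∂A: remove int from cl → {green}

int(A) = {red}
cl(A)  = {red, green}
∂A     = {green}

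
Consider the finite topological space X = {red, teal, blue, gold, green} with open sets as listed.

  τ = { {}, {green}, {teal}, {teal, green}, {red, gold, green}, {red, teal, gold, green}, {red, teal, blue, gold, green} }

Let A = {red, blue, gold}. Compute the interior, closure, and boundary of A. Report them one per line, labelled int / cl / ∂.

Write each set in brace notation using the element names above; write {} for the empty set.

int(A) = {}
cl(A)  = {red, blue, gold}
∂A     = {red, blue, gold}

open subsets of A: {}; so int(A) = {}
closure: X∖int(X∖A) = X∖{teal, green} = {red, blue, gold}
∂A = {red, blue, gold} minus {} = {red, blue, gold}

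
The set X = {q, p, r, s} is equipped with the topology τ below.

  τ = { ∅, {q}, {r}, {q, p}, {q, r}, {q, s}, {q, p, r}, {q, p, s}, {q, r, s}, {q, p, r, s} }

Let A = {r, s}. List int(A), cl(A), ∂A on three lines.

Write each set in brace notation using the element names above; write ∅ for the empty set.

opens ⊆ A: ∅, {r}; union → int = {r}
complement {q, p}; its interior {q, p}; cl(A) = X∖{q, p} = {r, s}
boundary = {r, s} ∖ {r} = {s}

int(A) = {r}
cl(A)  = {r, s}
∂A     = {s}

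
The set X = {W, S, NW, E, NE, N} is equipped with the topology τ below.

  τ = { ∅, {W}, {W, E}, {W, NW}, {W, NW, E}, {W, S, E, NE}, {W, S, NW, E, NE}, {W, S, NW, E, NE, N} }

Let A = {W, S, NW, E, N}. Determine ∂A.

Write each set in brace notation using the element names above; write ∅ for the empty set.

interior: largest open inside A is {W, NW, E} (from ∅, {W}, {W, NW}, {W, E}, {W, NW, E})
cl via duality: int({NE}) = ∅, so X∖∅ = {W, S, NW, E, NE, N}
cl∖int = {S, NE, N}

{S, NE, N}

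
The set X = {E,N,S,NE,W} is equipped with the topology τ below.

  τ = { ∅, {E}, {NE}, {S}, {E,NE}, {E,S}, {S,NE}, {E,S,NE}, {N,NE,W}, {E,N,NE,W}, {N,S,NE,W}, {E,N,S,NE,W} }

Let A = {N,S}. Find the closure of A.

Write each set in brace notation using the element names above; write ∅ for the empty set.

cl via duality: int({E,NE,W}) = {E,NE}, so X∖{E,NE} = {N,S,W}

{N,S,W}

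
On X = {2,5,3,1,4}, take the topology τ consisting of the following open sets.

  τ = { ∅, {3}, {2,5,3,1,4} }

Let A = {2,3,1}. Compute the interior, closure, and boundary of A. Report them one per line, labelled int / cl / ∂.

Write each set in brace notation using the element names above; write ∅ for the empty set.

int(A) = {3}
cl(A)  = {2,5,3,1,4}
∂A     = {2,5,1,4}

opens ⊆ A: ∅, {3}; union → int = {3}
complement {5,4}; its interior ∅; cl(A) = X∖∅ = {2,5,3,1,4}
boundary = {2,5,3,1,4} ∖ {3} = {2,5,1,4}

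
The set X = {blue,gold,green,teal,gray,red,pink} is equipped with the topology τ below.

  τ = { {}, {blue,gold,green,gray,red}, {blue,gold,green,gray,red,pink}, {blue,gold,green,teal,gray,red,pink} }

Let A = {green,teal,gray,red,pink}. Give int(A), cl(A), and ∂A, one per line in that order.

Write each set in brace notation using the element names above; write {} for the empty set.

opens ⊆ A: {}; union → int = {}
complement {blue,gold}; its interior {}; cl(A) = X∖{} = {blue,gold,green,teal,gray,red,pink}
boundary = {blue,gold,green,teal,gray,red,pink} ∖ {} = {blue,gold,green,teal,gray,red,pink}

int(A) = {}
cl(A)  = {blue,gold,green,teal,gray,red,pink}
∂A     = {blue,gold,green,teal,gray,red,pink}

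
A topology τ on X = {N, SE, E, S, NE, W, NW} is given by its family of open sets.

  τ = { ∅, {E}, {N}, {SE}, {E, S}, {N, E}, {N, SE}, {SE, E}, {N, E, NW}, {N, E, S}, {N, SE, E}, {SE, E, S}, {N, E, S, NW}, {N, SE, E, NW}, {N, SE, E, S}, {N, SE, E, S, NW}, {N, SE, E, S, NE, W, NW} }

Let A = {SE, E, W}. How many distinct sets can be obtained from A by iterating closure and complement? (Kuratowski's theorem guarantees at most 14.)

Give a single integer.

complement {N, S, NE, NW}; its interior {N}; cl(A) = X∖{N} = {SE, E, S, NE, W, NW}
With k = closure, c = complement:
  1. A     = {SE, E, W}
  2. kA    = {SE, E, S, NE, W, NW}
  3. cA    = {N, S, NE, NW}
  4. ckA   = {N}
  5. kcA   = {N, S, NE, W, NW}
  6. kckA  = {N, NE, W, NW}
  7. ckcA  = {SE, E}
  8. ckckA = {SE, E, S}
k, c of each give nothing new

8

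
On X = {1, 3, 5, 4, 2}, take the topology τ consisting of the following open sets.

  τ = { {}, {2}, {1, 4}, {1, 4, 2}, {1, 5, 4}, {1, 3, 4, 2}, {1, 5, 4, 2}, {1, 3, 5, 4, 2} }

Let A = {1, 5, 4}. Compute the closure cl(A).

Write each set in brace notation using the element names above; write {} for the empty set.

{1, 3, 5, 4}

complement {3, 2}; its interior {2}; cl(A) = X∖{2} = {1, 3, 5, 4}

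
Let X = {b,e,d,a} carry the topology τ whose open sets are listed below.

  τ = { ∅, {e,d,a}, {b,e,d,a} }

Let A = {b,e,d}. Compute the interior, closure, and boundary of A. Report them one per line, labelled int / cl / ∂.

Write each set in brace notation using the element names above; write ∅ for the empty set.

open subsets of A: ∅; so int(A) = ∅
closure: X∖int(X∖A) = X∖∅ = {b,e,d,a}
∂A = {b,e,d,a} minus ∅ = {b,e,d,a}

int(A) = ∅
cl(A)  = {b,e,d,a}
∂A     = {b,e,d,a}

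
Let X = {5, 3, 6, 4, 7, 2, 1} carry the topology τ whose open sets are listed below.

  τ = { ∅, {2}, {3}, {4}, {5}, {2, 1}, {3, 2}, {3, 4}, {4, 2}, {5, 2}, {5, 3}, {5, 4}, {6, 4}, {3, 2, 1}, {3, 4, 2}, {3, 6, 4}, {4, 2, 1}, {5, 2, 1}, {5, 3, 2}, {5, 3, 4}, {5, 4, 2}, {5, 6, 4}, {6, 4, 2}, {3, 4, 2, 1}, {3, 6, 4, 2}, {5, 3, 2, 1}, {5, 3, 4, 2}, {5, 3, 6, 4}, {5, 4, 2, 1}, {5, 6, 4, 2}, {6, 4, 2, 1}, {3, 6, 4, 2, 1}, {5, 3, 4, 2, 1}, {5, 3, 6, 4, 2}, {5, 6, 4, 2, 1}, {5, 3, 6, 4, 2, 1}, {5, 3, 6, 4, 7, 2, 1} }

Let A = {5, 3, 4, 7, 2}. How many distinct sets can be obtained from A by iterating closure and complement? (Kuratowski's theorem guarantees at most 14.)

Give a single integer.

closure: X∖int(X∖A) = X∖∅ = {5, 3, 6, 4, 7, 2, 1}
Let k=closure and c=complement:
  1. A     = {5, 3, 4, 7, 2}
  2. kA    = {5, 3, 6, 4, 7, 2, 1}
  3. cA    = {6, 1}
  4. ckA   = ∅
  5. kcA   = {6, 7, 1}
  6. ckcA  = {5, 3, 4, 2}
— saturated at 6

6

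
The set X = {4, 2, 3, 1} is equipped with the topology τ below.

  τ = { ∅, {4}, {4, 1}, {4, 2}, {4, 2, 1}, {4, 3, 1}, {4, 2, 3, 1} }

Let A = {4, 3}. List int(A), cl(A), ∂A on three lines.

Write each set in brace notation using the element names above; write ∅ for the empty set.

interior: largest open inside A is {4} (from ∅, {4})
cl via duality: int({2, 1}) = ∅, so X∖∅ = {4, 2, 3, 1}
cl∖int = {2, 3, 1}

int(A) = {4}
cl(A)  = {4, 2, 3, 1}
∂A     = {2, 3, 1}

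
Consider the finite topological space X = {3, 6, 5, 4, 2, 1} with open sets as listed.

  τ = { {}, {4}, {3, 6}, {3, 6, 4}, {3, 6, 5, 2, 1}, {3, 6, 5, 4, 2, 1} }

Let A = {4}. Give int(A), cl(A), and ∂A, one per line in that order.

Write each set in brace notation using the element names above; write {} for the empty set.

int(A) = {4}
cl(A)  = {4}
∂A     = {}

U open, U⊆A: {}, {4}. int(A) = ⋃ = {4}
X∖A={3, 6, 5, 2, 1}, int(X∖A)={3, 6, 5, 2, 1}, hence cl(A)={4}
∂A: remove int from cl → {}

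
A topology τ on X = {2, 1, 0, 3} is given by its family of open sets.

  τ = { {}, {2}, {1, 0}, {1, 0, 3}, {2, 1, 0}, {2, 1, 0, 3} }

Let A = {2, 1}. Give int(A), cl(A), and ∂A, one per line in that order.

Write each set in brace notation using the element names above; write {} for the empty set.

U open, U⊆A: {}, {2}. int(A) = ⋃ = {2}
X∖A={0, 3}, int(X∖A)={}, hence cl(A)={2, 1, 0, 3}
∂A: remove int from cl → {1, 0, 3}

int(A) = {2}
cl(A)  = {2, 1, 0, 3}
∂A     = {1, 0, 3}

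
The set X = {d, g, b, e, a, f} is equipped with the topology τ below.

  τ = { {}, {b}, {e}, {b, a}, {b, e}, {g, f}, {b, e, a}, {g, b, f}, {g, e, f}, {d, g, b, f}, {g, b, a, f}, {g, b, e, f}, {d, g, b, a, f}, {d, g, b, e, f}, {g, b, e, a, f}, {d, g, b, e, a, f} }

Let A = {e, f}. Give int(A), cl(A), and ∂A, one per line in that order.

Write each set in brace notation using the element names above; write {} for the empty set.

open subsets of A: {}, {e}; so int(A) = {e}
closure: X∖int(X∖A) = X∖{b, a} = {d, g, e, f}
∂A = {d, g, e, f} minus {e} = {d, g, f}

int(A) = {e}
cl(A)  = {d, g, e, f}
∂A     = {d, g, f}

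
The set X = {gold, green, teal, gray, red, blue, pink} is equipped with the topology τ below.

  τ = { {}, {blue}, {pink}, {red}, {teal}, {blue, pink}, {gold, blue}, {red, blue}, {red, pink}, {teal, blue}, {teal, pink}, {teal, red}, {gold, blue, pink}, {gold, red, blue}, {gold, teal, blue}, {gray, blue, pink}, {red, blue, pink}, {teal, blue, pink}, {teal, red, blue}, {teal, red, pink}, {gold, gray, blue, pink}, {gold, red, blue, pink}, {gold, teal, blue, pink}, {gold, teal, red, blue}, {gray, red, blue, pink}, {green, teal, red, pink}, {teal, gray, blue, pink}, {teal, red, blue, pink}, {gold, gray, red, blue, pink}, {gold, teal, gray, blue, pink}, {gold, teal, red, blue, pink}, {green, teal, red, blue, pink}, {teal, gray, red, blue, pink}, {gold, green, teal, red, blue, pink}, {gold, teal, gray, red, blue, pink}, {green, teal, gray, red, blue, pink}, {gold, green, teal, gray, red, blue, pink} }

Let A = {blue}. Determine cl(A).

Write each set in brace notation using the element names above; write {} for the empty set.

complement {gold, green, teal, gray, red, pink}; its interior {green, teal, red, pink}; cl(A) = X∖{green, teal, red, pink} = {gold, gray, blue}

{gold, gray, blue}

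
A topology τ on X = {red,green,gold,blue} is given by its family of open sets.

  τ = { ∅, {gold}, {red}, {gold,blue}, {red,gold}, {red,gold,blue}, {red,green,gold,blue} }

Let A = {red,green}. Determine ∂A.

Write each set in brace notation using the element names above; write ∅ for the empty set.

{green}

opens ⊆ A: ∅, {red}; union → int = {red}
complement {gold,blue}; its interior {gold,blue}; cl(A) = X∖{gold,blue} = {red,green}
boundary = {red,green} ∖ {red} = {green}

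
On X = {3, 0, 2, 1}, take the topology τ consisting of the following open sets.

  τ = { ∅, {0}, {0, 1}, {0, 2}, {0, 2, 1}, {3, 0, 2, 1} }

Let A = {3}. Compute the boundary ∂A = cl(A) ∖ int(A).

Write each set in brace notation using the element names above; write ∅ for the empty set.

opens ⊆ A: ∅; union → int = ∅
complement {0, 2, 1}; its interior {0, 2, 1}; cl(A) = X∖{0, 2, 1} = {3}
boundary = {3} ∖ ∅ = {3}

{3}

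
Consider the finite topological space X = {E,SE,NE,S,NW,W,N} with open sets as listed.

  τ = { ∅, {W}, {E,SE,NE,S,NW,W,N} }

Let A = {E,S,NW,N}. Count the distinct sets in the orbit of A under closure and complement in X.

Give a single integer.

6

closure: X∖int(X∖A) = X∖{W} = {E,SE,NE,S,NW,N}
Let k=closure and c=complement:
  1. A     = {E,S,NW,N}
  2. kA    = {E,SE,NE,S,NW,N}
  3. cA    = {SE,NE,W}
  4. ckA   = {W}
  5. kcA   = {E,SE,NE,S,NW,W,N}
  6. ckcA  = ∅
— saturated at 6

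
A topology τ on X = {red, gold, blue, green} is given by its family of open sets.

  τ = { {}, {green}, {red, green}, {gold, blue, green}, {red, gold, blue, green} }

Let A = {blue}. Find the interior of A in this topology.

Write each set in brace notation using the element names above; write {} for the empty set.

{}

opens ⊆ A: {}; union → int = {}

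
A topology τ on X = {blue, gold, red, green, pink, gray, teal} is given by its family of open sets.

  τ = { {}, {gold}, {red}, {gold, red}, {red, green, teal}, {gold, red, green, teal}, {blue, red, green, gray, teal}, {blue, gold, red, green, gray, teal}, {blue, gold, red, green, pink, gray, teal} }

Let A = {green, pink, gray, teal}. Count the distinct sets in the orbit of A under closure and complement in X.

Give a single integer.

6

closure: X∖int(X∖A) = X∖{gold, red} = {blue, green, pink, gray, teal}
Let k=closure and c=complement:
  1. A     = {green, pink, gray, teal}
  2. kA    = {blue, green, pink, gray, teal}
  3. cA    = {blue, gold, red}
  4. ckA   = {gold, red}
  5. kcA   = {blue, gold, red, green, pink, gray, teal}
  6. ckcA  = {}
— saturated at 6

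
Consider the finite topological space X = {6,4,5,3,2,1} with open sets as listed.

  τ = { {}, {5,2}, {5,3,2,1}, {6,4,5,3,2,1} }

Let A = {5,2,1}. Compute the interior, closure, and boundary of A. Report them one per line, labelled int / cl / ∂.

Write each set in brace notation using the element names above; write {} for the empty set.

open subsets of A: {}, {5,2}; so int(A) = {5,2}
closure: X∖int(X∖A) = X∖{} = {6,4,5,3,2,1}
∂A = {6,4,5,3,2,1} minus {5,2} = {6,4,3,1}

int(A) = {5,2}
cl(A)  = {6,4,5,3,2,1}
∂A     = {6,4,3,1}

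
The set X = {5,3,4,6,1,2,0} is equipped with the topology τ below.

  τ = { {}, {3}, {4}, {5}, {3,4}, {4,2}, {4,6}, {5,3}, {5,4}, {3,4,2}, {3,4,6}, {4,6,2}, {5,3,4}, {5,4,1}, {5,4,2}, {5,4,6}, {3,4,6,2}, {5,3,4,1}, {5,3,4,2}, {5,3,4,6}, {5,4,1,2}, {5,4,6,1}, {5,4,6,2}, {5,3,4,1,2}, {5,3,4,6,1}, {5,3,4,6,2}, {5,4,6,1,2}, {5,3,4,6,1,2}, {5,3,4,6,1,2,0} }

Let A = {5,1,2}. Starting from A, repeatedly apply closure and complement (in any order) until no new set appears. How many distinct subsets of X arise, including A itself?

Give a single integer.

X∖A={3,4,6,0}, int(X∖A)={3,4,6}, hence cl(A)={5,1,2,0}
Orbit (k=closure, c=complement):
  1. A     = {5,1,2}
  2. kA    = {5,1,2,0}
  3. cA    = {3,4,6,0}
  4. ckA   = {3,4,6}
  5. kcA   = {3,4,6,1,2,0}
  6. ckcA  = {5}
  7. kckcA = {5,1,0}
  8. ckckcA = {3,4,6,2}
(closed under both — stop)

8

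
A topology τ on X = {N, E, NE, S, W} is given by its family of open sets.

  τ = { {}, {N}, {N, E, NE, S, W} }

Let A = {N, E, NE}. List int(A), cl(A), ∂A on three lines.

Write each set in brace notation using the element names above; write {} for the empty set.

int(A) = {N}
cl(A)  = {N, E, NE, S, W}
∂A     = {E, NE, S, W}

open subsets of A: {}, {N}; so int(A) = {N}
closure: X∖int(X∖A) = X∖{} = {N, E, NE, S, W}
∂A = {N, E, NE, S, W} minus {N} = {E, NE, S, W}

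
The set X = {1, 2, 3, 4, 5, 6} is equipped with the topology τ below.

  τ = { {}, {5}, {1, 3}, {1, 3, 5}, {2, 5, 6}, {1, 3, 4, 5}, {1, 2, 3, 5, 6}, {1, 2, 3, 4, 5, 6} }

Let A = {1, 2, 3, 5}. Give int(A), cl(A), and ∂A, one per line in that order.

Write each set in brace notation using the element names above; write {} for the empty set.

interior: largest open inside A is {1, 3, 5} (from {}, {5}, {1, 3}, {1, 3, 5})
cl via duality: int({4, 6}) = {}, so X∖{} = {1, 2, 3, 4, 5, 6}
cl∖int = {2, 4, 6}

int(A) = {1, 3, 5}
cl(A)  = {1, 2, 3, 4, 5, 6}
∂A     = {2, 4, 6}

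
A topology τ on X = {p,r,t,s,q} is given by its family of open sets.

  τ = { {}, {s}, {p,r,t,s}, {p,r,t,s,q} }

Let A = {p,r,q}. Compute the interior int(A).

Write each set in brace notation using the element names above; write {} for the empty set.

interior: largest open inside A is {} (from {})

{}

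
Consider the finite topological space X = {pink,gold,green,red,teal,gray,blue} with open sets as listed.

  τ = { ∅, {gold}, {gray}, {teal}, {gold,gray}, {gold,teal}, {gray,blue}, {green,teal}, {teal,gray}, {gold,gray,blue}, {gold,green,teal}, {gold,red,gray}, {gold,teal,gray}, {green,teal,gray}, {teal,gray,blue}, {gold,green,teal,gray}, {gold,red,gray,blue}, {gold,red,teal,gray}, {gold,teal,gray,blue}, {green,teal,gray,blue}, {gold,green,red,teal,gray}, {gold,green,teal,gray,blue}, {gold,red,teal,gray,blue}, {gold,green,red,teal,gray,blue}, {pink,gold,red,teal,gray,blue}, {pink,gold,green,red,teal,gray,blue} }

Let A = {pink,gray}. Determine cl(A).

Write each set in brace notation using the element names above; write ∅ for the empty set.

cl via duality: int({gold,green,red,teal,blue}) = {gold,green,teal}, so X∖{gold,green,teal} = {pink,red,gray,blue}

{pink,red,gray,blue}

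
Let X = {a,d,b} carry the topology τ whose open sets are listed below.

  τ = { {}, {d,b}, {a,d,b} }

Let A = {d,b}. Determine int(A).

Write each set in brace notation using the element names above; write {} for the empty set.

opens ⊆ A: {}, {d,b}; union → int = {d,b}

{d,b}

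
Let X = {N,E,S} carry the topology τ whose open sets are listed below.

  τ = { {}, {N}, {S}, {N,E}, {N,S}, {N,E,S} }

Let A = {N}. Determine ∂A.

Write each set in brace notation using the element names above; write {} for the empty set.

{E}

opens ⊆ A: {}, {N}; union → int = {N}
complement {E,S}; its interior {S}; cl(A) = X∖{S} = {N,E}
boundary = {N,E} ∖ {N} = {E}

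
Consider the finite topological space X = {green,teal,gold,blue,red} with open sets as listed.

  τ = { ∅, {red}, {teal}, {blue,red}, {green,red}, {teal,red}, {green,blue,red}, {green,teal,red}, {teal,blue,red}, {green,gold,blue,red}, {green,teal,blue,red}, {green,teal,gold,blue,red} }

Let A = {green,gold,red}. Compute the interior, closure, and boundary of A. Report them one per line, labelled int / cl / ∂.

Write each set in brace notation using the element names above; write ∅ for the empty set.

U open, U⊆A: ∅, {red}, {green,red}. int(A) = ⋃ = {green,red}
X∖A={teal,blue}, int(X∖A)={teal}, hence cl(A)={green,gold,blue,red}
∂A: remove int from cl → {gold,blue}

int(A) = {green,red}
cl(A)  = {green,gold,blue,red}
∂A     = {gold,blue}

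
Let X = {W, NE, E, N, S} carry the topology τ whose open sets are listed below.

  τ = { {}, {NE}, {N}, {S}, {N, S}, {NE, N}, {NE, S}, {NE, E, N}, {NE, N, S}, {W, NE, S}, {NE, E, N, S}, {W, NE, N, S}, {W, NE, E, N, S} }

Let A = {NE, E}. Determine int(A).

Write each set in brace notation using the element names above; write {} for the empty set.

{NE}

opens ⊆ A: {}, {NE}; union → int = {NE}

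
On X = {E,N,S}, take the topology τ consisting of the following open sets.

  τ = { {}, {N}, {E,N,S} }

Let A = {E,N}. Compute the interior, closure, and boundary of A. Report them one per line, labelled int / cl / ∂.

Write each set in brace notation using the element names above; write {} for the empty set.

int(A) = {N}
cl(A)  = {E,N,S}
∂A     = {E,S}

interior: largest open inside A is {N} (from {}, {N})
cl via duality: int({S}) = {}, so X∖{} = {E,N,S}
cl∖int = {E,S}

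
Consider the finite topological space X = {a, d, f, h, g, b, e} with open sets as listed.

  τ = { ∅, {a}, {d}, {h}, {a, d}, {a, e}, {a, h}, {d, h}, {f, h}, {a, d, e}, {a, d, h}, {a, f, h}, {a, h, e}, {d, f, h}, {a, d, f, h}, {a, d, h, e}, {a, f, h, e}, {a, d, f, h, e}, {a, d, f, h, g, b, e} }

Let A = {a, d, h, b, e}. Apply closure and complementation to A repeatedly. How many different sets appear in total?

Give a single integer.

complement {f, g}; its interior ∅; cl(A) = X∖∅ = {a, d, f, h, g, b, e}
With k = closure, c = complement:
  1. A     = {a, d, h, b, e}
  2. kA    = {a, d, f, h, g, b, e}
  3. cA    = {f, g}
  4. ckA   = ∅
  5. kcA   = {f, g, b}
  6. ckcA  = {a, d, h, e}
k, c of each give nothing new

6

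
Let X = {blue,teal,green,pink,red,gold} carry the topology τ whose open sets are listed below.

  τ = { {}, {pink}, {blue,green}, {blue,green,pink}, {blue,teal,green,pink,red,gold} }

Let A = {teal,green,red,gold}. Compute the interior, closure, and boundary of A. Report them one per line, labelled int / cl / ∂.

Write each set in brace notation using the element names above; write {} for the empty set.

int(A) = {}
cl(A)  = {blue,teal,green,red,gold}
∂A     = {blue,teal,green,red,gold}

opens ⊆ A: {}; union → int = {}
complement {blue,pink}; its interior {pink}; cl(A) = X∖{pink} = {blue,teal,green,red,gold}
boundary = {blue,teal,green,red,gold} ∖ {} = {blue,teal,green,red,gold}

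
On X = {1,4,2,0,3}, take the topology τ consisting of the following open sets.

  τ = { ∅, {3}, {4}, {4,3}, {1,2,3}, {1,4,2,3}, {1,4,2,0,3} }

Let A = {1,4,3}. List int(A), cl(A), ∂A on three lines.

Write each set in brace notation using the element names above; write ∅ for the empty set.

int(A) = {4,3}
cl(A)  = {1,4,2,0,3}
∂A     = {1,2,0}

U open, U⊆A: ∅, {4}, {3}, {4,3}. int(A) = ⋃ = {4,3}
X∖A={2,0}, int(X∖A)=∅, hence cl(A)={1,4,2,0,3}
∂A: remove int from cl → {1,2,0}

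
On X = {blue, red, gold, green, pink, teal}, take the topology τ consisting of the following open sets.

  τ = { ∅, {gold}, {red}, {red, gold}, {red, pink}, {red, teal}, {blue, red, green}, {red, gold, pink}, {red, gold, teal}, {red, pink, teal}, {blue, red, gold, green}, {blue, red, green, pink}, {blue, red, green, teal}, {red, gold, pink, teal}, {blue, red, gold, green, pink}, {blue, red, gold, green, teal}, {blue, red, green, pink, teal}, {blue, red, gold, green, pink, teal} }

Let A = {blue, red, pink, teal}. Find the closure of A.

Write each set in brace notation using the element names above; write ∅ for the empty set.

{blue, red, green, pink, teal}

X∖A={gold, green}, int(X∖A)={gold}, hence cl(A)={blue, red, green, pink, teal}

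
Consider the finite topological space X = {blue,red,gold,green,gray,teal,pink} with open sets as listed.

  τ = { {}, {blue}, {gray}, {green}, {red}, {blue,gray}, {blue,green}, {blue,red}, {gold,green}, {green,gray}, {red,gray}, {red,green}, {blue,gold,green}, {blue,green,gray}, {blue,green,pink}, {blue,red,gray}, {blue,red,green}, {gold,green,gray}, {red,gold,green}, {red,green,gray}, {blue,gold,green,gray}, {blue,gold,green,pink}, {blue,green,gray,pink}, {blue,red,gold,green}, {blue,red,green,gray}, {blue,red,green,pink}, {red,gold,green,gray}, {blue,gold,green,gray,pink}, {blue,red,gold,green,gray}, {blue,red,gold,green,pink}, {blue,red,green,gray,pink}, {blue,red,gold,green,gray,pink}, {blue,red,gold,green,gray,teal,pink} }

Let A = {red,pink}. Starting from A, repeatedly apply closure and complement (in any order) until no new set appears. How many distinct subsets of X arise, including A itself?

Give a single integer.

complement {blue,gold,green,gray,teal}; its interior {blue,gold,green,gray}; cl(A) = X∖{blue,gold,green,gray} = {red,teal,pink}
With k = closure, c = complement:
  1. A     = {red,pink}
  2. kA    = {red,teal,pink}
  3. cA    = {blue,gold,green,gray,teal}
  4. ckA   = {blue,gold,green,gray}
  5. kcA   = {blue,gold,green,gray,teal,pink}
  6. ckcA  = {red}
  7. kckcA = {red,teal}
  8. ckckcA = {blue,gold,green,gray,pink}
k, c of each give nothing new

8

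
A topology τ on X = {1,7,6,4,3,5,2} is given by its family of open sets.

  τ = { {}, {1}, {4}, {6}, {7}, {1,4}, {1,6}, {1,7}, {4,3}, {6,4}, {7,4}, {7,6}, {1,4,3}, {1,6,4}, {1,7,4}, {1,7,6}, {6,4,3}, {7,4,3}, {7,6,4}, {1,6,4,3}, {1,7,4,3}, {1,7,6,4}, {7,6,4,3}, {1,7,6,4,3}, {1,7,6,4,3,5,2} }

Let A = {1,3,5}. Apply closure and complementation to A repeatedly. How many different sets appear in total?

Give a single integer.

X∖A={7,6,4,2}, int(X∖A)={7,6,4}, hence cl(A)={1,3,5,2}
Orbit (k=closure, c=complement):
  1. A     = {1,3,5}
  2. kA    = {1,3,5,2}
  3. cA    = {7,6,4,2}
  4. ckA   = {7,6,4}
  5. kcA   = {7,6,4,3,5,2}
  6. ckcA  = {1}
  7. kckcA = {1,5,2}
  8. ckckcA = {7,6,4,3}
(closed under both — stop)

8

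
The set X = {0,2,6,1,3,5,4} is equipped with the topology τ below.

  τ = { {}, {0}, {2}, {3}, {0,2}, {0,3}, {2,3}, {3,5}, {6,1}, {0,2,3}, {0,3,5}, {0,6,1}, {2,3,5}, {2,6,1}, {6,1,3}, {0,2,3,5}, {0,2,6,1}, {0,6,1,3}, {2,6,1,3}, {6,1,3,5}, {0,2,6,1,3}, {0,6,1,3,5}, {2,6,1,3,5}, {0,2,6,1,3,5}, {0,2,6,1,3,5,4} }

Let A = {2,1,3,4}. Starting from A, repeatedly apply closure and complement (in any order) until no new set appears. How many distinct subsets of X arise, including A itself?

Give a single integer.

12

cl via duality: int({0,6,5}) = {0}, so X∖{0} = {2,6,1,3,5,4}
Write k for closure, c for complement:
  1. A     = {2,1,3,4}
  2. kA    = {2,6,1,3,5,4}
  3. cA    = {0,6,5}
  4. ckA   = {0}
  5. kcA   = {0,6,1,5,4}
  6. kckA  = {0,4}
  7. ckcA  = {2,3}
  8. ckckA = {2,6,1,3,5}
  9. kckcA = {2,3,5,4}
  10. ckckcA = {0,6,1}
  11. kckckcA = {0,6,1,4}
  12. ckckckcA = {2,3,5}
applying k or c yields no new set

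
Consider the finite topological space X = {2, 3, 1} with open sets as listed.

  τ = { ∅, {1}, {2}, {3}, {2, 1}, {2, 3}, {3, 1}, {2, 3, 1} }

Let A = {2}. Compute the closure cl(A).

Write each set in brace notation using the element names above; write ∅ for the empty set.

closure: X∖int(X∖A) = X∖{3, 1} = {2}

{2}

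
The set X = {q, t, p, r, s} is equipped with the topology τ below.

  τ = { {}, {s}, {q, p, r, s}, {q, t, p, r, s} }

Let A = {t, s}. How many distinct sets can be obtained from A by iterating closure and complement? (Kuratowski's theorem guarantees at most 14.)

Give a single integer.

6

cl via duality: int({q, p, r}) = {}, so X∖{} = {q, t, p, r, s}
Write k for closure, c for complement:
  1. A     = {t, s}
  2. kA    = {q, t, p, r, s}
  3. cA    = {q, p, r}
  4. ckA   = {}
  5. kcA   = {q, t, p, r}
  6. ckcA  = {s}
applying k or c yields no new set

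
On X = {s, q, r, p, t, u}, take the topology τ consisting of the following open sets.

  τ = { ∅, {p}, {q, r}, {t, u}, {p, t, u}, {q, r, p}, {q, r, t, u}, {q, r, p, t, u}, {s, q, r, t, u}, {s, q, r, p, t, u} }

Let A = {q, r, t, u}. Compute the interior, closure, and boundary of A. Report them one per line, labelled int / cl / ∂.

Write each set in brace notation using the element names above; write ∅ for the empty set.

int(A) = {q, r, t, u}
cl(A)  = {s, q, r, t, u}
∂A     = {s}

opens ⊆ A: ∅, {q, r}, {t, u}, {q, r, t, u}; union → int = {q, r, t, u}
complement {s, p}; its interior {p}; cl(A) = X∖{p} = {s, q, r, t, u}
boundary = {s, q, r, t, u} ∖ {q, r, t, u} = {s}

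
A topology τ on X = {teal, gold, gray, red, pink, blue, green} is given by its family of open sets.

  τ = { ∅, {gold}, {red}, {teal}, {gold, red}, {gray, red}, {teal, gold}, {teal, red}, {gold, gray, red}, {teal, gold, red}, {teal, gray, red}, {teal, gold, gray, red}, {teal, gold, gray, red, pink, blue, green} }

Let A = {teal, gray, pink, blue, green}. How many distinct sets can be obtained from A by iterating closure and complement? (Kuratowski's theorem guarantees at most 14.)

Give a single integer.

cl via duality: int({gold, red}) = {gold, red}, so X∖{gold, red} = {teal, gray, pink, blue, green}
Write k for closure, c for complement:
  1. A     = {teal, gray, pink, blue, green}
  2. cA    = {gold, red}
  3. kcA   = {gold, gray, red, pink, blue, green}
  4. ckcA  = {teal}
  5. kckcA = {teal, pink, blue, green}
  6. ckckcA = {gold, gray, red}
applying k or c yields no new set

6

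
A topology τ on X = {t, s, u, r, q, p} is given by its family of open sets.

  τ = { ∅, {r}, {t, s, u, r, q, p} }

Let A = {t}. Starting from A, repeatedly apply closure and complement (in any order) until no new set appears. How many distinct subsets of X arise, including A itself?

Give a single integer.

complement {s, u, r, q, p}; its interior {r}; cl(A) = X∖{r} = {t, s, u, q, p}
With k = closure, c = complement:
  1. A     = {t}
  2. kA    = {t, s, u, q, p}
  3. cA    = {s, u, r, q, p}
  4. ckA   = {r}
  5. kcA   = {t, s, u, r, q, p}
  6. ckcA  = ∅
k, c of each give nothing new

6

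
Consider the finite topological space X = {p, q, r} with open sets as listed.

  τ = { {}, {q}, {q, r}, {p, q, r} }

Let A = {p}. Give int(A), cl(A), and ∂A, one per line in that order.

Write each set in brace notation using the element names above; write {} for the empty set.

int(A) = {}
cl(A)  = {p}
∂A     = {p}

open subsets of A: {}; so int(A) = {}
closure: X∖int(X∖A) = X∖{q, r} = {p}
∂A = {p} minus {} = {p}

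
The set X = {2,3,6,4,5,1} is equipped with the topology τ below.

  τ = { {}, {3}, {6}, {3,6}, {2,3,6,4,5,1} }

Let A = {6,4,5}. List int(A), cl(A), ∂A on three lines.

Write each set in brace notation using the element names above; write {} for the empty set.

int(A) = {6}
cl(A)  = {2,6,4,5,1}
∂A     = {2,4,5,1}

interior: largest open inside A is {6} (from {}, {6})
cl via duality: int({2,3,1}) = {3}, so X∖{3} = {2,6,4,5,1}
cl∖int = {2,4,5,1}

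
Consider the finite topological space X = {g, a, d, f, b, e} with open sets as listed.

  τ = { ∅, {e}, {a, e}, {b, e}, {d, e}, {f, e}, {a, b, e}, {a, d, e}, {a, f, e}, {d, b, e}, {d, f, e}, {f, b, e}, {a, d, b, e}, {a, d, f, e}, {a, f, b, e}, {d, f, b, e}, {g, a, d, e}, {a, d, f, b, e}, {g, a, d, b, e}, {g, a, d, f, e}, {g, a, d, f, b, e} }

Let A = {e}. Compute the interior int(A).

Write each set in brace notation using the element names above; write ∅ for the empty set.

{e}

opens ⊆ A: ∅, {e}; union → int = {e}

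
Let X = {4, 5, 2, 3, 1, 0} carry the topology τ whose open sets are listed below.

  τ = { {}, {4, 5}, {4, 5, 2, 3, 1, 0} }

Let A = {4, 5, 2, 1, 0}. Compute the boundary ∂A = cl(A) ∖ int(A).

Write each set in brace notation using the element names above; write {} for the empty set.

opens ⊆ A: {}, {4, 5}; union → int = {4, 5}
complement {3}; its interior {}; cl(A) = X∖{} = {4, 5, 2, 3, 1, 0}
boundary = {4, 5, 2, 3, 1, 0} ∖ {4, 5} = {2, 3, 1, 0}

{2, 3, 1, 0}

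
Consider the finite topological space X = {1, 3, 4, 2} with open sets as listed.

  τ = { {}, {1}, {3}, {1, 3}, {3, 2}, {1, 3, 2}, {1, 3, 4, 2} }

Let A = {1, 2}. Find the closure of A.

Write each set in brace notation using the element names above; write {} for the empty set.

X∖A={3, 4}, int(X∖A)={3}, hence cl(A)={1, 4, 2}

{1, 4, 2}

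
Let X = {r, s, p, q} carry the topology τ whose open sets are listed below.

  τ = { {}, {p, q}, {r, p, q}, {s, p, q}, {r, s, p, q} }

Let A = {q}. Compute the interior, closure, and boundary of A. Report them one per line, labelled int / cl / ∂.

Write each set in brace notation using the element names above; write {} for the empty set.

interior: largest open inside A is {} (from {})
cl via duality: int({r, s, p}) = {}, so X∖{} = {r, s, p, q}
cl∖int = {r, s, p, q}

int(A) = {}
cl(A)  = {r, s, p, q}
∂A     = {r, s, p, q}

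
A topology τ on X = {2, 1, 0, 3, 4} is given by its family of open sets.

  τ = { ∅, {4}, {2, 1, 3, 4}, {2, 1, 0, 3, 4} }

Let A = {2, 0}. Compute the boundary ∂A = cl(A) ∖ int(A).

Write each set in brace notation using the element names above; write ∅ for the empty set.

interior: largest open inside A is ∅ (from ∅)
cl via duality: int({1, 3, 4}) = {4}, so X∖{4} = {2, 1, 0, 3}
cl∖int = {2, 1, 0, 3}

{2, 1, 0, 3}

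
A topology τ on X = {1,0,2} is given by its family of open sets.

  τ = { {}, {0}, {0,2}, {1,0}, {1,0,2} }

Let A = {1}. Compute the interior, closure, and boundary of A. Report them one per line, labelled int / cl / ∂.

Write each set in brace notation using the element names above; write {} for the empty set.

interior: largest open inside A is {} (from {})
cl via duality: int({0,2}) = {0,2}, so X∖{0,2} = {1}
cl∖int = {1}

int(A) = {}
cl(A)  = {1}
∂A     = {1}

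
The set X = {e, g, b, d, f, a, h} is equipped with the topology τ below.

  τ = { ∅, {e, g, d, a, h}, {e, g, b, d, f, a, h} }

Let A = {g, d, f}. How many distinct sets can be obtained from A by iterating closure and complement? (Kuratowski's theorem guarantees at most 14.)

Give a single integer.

4

complement {e, b, a, h}; its interior ∅; cl(A) = X∖∅ = {e, g, b, d, f, a, h}
With k = closure, c = complement:
  1. A     = {g, d, f}
  2. kA    = {e, g, b, d, f, a, h}
  3. cA    = {e, b, a, h}
  4. ckA   = ∅
k, c of each give nothing new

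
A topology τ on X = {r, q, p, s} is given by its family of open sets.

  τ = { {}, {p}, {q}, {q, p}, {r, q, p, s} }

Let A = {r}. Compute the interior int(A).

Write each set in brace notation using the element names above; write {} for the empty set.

open subsets of A: {}; so int(A) = {}

{}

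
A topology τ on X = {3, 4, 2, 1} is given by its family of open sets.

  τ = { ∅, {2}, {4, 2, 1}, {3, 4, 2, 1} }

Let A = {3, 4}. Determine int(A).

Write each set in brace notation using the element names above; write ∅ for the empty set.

opens ⊆ A: ∅; union → int = ∅

∅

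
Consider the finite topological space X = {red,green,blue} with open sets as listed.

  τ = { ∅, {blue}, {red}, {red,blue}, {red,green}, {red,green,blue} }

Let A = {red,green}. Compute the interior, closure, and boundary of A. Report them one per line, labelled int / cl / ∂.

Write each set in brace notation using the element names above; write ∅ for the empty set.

int(A) = {red,green}
cl(A)  = {red,green}
∂A     = ∅

opens ⊆ A: ∅, {red}, {red,green}; union → int = {red,green}
complement {blue}; its interior {blue}; cl(A) = X∖{blue} = {red,green}
boundary = {red,green} ∖ {red,green} = ∅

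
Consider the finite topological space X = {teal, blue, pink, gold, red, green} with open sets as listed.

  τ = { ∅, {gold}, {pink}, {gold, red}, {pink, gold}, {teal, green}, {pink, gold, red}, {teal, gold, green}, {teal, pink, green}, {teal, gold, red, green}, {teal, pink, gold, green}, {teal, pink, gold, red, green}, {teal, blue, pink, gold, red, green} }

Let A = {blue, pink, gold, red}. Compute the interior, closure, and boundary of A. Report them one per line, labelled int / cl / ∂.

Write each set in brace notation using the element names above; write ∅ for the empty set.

int(A) = {pink, gold, red}
cl(A)  = {blue, pink, gold, red}
∂A     = {blue}

interior: largest open inside A is {pink, gold, red} (from ∅, {gold}, {pink}, {pink, gold}, {gold, red}, {pink, gold, red})
cl via duality: int({teal, green}) = {teal, green}, so X∖{teal, green} = {blue, pink, gold, red}
cl∖int = {blue}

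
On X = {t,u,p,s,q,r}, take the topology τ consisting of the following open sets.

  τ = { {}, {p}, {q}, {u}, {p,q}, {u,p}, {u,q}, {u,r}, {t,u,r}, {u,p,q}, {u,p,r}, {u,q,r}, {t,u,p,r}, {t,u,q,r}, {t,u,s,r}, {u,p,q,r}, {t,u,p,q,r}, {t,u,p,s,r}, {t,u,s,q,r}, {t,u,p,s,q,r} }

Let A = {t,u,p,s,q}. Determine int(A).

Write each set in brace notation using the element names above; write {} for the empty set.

{u,p,q}

U open, U⊆A: {}, {p}, {q}, {u}, {p,q}, {u,p}, {u,q}, {u,p,q}. int(A) = ⋃ = {u,p,q}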